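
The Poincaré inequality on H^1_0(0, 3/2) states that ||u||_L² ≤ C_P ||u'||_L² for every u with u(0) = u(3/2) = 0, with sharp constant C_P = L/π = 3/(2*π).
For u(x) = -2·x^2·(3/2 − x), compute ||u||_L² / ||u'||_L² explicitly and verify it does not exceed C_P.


||u||_L² / ||u'||_L² = 3*sqrt(14)/28 < C_P = 3/(2*π).

u(x) = -2·x^2·(3/2 − x), so u'(x) = 6*x*(x - 1).
u(x) = -2·x^2·(3/2 − x) vanishes at x = 0 and x = 3/2, so u ∈ H^1_0(0, 3/2). Differentiate via the product rule and integrate the resulting polynomials term by term.
  ∫_0^3/2 u² dx = ∫_0^3/2 (4*x^6 - 12*x^5 + 9*x^4) dx. Term by term:
    ∫_0^3/2 4*x^6 dx = 2187/224;  ∫_0^3/2 -12*x^5 dx = -729/32;  ∫_0^3/2 9*x^4 dx = 2187/160.
  Sum: 2187/224 − 729/32 + 2187/160 = 729/1120.
  ∫_0^3/2 (u')² dx = ∫_0^3/2 (36*x^4 - 72*x^3 + 36*x^2) dx. Term by term:
    ∫_0^3/2 36*x^4 dx = 2187/40;  ∫_0^3/2 -72*x^3 dx = -729/8;  ∫_0^3/2 36*x^2 dx = 81/2.
  Sum: 2187/40 − 729/8 + 81/2 = 81/20.
∫_0^3/2 u² dx = 729/1120, so ||u||_L² = 27*sqrt(70)/280.
∫_0^3/2 (u')² dx = 81/20, so ||u'||_L² = 9*sqrt(5)/10.
Ratio ||u||_L² / ||u'||_L² = 3*sqrt(14)/28.
Sharp Poincaré constant on H^1_0(0, 3/2) is C_P = L/π = 3/(2*π), achieved by sin(2*π/3·x).
A polynomial bump cannot attain the sharp Poincaré constant (only the first sine eigenfunction does), so the ratio is strictly less than C_P, consistent with ||u||_L² ≤ C_P ||u'||_L².


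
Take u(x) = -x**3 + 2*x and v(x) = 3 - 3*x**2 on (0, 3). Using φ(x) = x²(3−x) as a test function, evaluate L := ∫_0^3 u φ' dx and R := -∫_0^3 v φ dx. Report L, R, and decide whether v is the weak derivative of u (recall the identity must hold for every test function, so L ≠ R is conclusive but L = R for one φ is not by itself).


LHS = 297/5, RHS = 1053/20. No, v is not the weak derivative of u.

u(x) = -x**3 + 2*x, classical derivative u'(x) = 2 - 3*x**2.
φ(x) = x²(3−x), so φ'(x) = 3*x*(2 - x).
Note φ(0) = φ(3) = 0, so the boundary term u·φ vanishes.
LHS = ∫_0^3 u(x) φ'(x) dx = ∫_0^3 (3*x^5 - 6*x^4 - 6*x^3 + 12*x^2) dx. Term by term:
  ∫_0^3 3*x^5 dx = 729/2;  ∫_0^3 -6*x^4 dx = -1458/5;  ∫_0^3 -6*x^3 dx = -243/2;
  ∫_0^3 12*x^2 dx = 108.
Sum: 729/2 − 1458/5 − 243/2 + 108 = 297/5.
So LHS = 297/5.
∫_0^3 v(x) φ(x) dx = ∫_0^3 (3*x^5 - 9*x^4 - 3*x^3 + 9*x^2) dx. Term by term:
  ∫_0^3 3*x^5 dx = 729/2;  ∫_0^3 -9*x^4 dx = -2187/5;  ∫_0^3 -3*x^3 dx = -243/4;
  ∫_0^3 9*x^2 dx = 81.
Sum: 729/2 − 2187/5 − 243/4 + 81 = -1053/20.
So RHS = -∫_0^3 v(x) φ(x) dx = 1053/20.
LHS − RHS = 27/4 ≠ 0, so the identity fails.
(For a valid weak derivative the identity must hold for EVERY test function, in particular this one. The failure shows v is NOT the weak derivative of u.)
Correct weak derivative would be u'(x) = 2 - 3*x**2.


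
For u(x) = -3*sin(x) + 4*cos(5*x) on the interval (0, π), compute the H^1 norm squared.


||u||_{H^1(0,π)}^2 = 217*π

u'(x) = -20*sin(5*x) - 3*cos(x).
Expand u² and (u')² and integrate term by term on (0, π), using: for integers n ≥ 1, ∫_0^π sin²(nx) dx = ∫_0^π cos²(nx) dx = π/2; for n ≠ n', ∫_0^π sin(nx)sin(n'x) dx = ∫_0^π cos(nx)cos(n'x) dx = 0; and by product-to-sum, ∫_0^π sin(nx)cos(n'x) dx = ½∫_0^π [sin((n+n')x) + sin((n−n')x)] dx, which is 0 when n+n' is even and 2n/(n²−n'²) when n+n' is odd (it need not vanish on (0, π)).
  u² squared terms: (-3)²·∫sin(x)² dx = 9·π/2 = 9*π/2;  (4)²·∫cos(5x)² dx = 16·π/2 = 8*π.
  u² cross terms: 2·(-3)·(4)·∫sin(x)·cos(5x) dx = -24·(0) = 0.
  So ∫_0^π u² dx = 9*π/2 + 8*π + 0 = 25*π/2.
  (u')² squared terms: (-20)²·∫sin(5x)² dx = 400·π/2 = 200*π;  (-3)²·∫cos(x)² dx = 9·π/2 = 9*π/2.
  (u')² cross terms: 2·(-20)·(-3)·∫sin(5x)·cos(x) dx = 120·(0) = 0.
  So ∫_0^π (u')² dx = 200*π + 9*π/2 + 0 = 409*π/2.
||u||_{H^1}^2 = (25*π/2) + (409*π/2) = 217*π.


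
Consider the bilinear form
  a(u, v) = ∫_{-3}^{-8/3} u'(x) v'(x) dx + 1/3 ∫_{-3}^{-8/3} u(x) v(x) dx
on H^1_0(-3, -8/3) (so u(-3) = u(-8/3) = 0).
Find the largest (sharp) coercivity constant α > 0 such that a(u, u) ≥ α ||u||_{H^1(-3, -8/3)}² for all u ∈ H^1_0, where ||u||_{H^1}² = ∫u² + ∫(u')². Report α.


α = (1 + 27*π^2)/(3*(1 + 9*π^2))

Coercivity of a(·,·) on H^1_0(-3, -8/3) means a(u, u) ≥ α ||u||_{H^1}² for every u ∈ H^1_0.
The interval has length L = 1/3, and Poincaré/coercivity depend only on L. Here a(u, u) = ∫(u')² + (1/3)·∫u².
Here 0 < c = 1/3 < 1. The condition a(u,u) ≥ α||u||_{H^1}² reads (1−α)∫(u')² ≥ (α−c)∫u². Any admissible α is ≤ 1 (rapidly oscillating u have ∫u²/∫(u')² → 0), and α = 1 would force 0 ≥ (1−c)∫u², impossible since c < 1; so 1−α > 0. By the sharp Poincaré inequality on H^1_0 of an interval of length L, ∫(u')² ≥ (π/L)²∫u² with equality for the first sine mode sin(π(x−x₀)/L) (x₀ the left endpoint), so the inequality holds for all u iff (1−α)(π/L)² ≥ α − c, i.e. α ≤ ((π/L)² + c)/((π/L)² + 1) = (1 + c(L/π)²)/(1 + (L/π)²). With (π/L)² = 9*π^2 and c = 1/3, the largest admissible constant is α = ((π/L)² + c)/((π/L)² + 1).
Simplifying, α = (1 + 27*π^2)/(3*(1 + 9*π^2)).


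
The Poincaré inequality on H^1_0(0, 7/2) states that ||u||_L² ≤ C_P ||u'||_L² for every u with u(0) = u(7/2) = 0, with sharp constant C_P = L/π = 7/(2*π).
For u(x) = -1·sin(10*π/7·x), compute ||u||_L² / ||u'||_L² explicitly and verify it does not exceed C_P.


||u||_L² / ||u'||_L² = 7/(10*π) < C_P = 7/(2*π).

u(x) = -1·sin(10*π/7·x), so u'(x) = -10*π*cos(10*π*x/7)/7.
Writing u(x) = A·sin(kπx/L) with A = -1 and k = 5, use ∫_0^L sin²(kπx/L) dx = L/2 and ∫_0^L cos²(kπx/L) dx = L/2.
u² = 1·sin²(10*π/7·x) and (u')² = 100*π^2/49·cos²(10*π/7·x), and each of sin², cos² integrates to L/2 = 7/4 over (0, 7/2).
∫_0^7/2 u² dx = 7/4, so ||u||_L² = sqrt(7)/2.
∫_0^7/2 (u')² dx = 25*π^2/7, so ||u'||_L² = 5*sqrt(7)*π/7.
Ratio ||u||_L² / ||u'||_L² = 7/(10*π).
Sharp Poincaré constant on H^1_0(0, 7/2) is C_P = L/π = 7/(2*π), achieved by sin(2*π/7·x).
This is the k = 5 harmonic; the ratio L/(kπ) is strictly less than C_P = L/π, consistent with the sharp inequality ||u||_L² ≤ C_P ||u'||_L².


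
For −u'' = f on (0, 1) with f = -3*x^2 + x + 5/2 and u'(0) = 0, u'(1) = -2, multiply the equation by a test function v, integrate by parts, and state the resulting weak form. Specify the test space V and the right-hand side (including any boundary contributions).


V = H^1(0, 1) (v unrestricted at boundary; u is determined up to an additive constant); weak form: ∫_0^1 u'v' dx = ∫_0^1 (-3*x^2 + x + 5/2) v dx − 2·v(1) for all v ∈ V.

Multiply both sides by a test function v and integrate from 0 to 1:
  ∫_0^1 −u''(x) v(x) dx = ∫_0^1 f(x) v(x) dx.
Integrate the LHS by parts once:
  ∫_0^1 −u'' v dx = −[u'(x) v(x)]_0^1 + ∫_0^1 u'(x) v'(x) dx.
Thus ∫_0^1 u'(x) v'(x) dx = ∫_0^1 f(x) v(x) dx + [u'(x) v(x)]_0^1.
Choose V so that boundary terms are either known or forced to vanish.
u has inhomogeneous Neumann u'(0) = 0, u'(1) = -2. [u' v]_0^1 = (-2)·v(1) − (0)·v(0) = − 2·v(1). Take V = H^1(0, 1); boundary term becomes part of RHS.
Weak formulation: find u (satisfying any essential BC) such that ∫_0^1 u'(x) v'(x) dx = ∫_0^1 f v dx − 2·v(1) for all v ∈ V (Neumann data are natural BCs: they enter the RHS as boundary terms).
Substituting f(x) = -3*x^2 + x + 5/2, the right-hand side is ∫_0^1 (-3*x^2 + x + 5/2) v dx − 2·v(1).
Compatibility check (pure Neumann): taking v ≡ 1 ∈ V gives 0 = ∫_0^1 f dx + (-2) − (0), i.e. ∫_0^1 f dx must equal u'(0) − u'(1) = 2. Indeed ∫_0^1 (-3*x^2 + x + 5/2) dx = 2, so the data are compatible. The solution is then unique only up to an additive constant (fix it e.g. by requiring ∫_0^1 u dx = 0).


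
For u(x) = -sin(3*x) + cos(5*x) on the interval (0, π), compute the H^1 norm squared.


||u||_{H^1(0,π)}^2 = 18*π

u'(x) = -5*sin(5*x) - 3*cos(3*x).
Expand u² and (u')² and integrate term by term on (0, π), using: for integers n ≥ 1, ∫_0^π sin²(nx) dx = ∫_0^π cos²(nx) dx = π/2; for n ≠ n', ∫_0^π sin(nx)sin(n'x) dx = ∫_0^π cos(nx)cos(n'x) dx = 0; and by product-to-sum, ∫_0^π sin(nx)cos(n'x) dx = ½∫_0^π [sin((n+n')x) + sin((n−n')x)] dx, which is 0 when n+n' is even and 2n/(n²−n'²) when n+n' is odd (it need not vanish on (0, π)).
  u² squared terms: (-1)²·∫sin(3x)² dx = 1·π/2 = π/2;  (1)²·∫cos(5x)² dx = 1·π/2 = π/2.
  u² cross terms: 2·(-1)·(1)·∫sin(3x)·cos(5x) dx = -2·(0) = 0.
  So ∫_0^π u² dx = π/2 + π/2 + 0 = π.
  (u')² squared terms: (-5)²·∫sin(5x)² dx = 25·π/2 = 25*π/2;  (-3)²·∫cos(3x)² dx = 9·π/2 = 9*π/2.
  (u')² cross terms: 2·(-5)·(-3)·∫sin(5x)·cos(3x) dx = 30·(0) = 0.
  So ∫_0^π (u')² dx = 25*π/2 + 9*π/2 + 0 = 17*π.
||u||_{H^1}^2 = (π) + (17*π) = 18*π.


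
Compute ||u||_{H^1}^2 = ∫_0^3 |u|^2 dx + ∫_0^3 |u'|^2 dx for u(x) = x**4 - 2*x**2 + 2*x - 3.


||u||_{H^1}^2 = 179646/35

The H^1 norm (squared) on an interval (0, L) is
  ||u||_{H^1}^2 = ∫_0^L u(x)^2 dx + ∫_0^L u'(x)^2 dx.
Compute u'(x) = 4*x**3 - 4*x + 2.
Then u(x)^2 = x**8 - 4*x**6 + 4*x**5 - 2*x**4 - 8*x**3 + 16*x**2 - 12*x + 9 and u'(x)^2 = 16*x**6 - 32*x**4 + 16*x**3 + 16*x**2 - 16*x + 4.
Integrate each monomial from 0 to 3 using ∫_0^3 c·x^n dx = c·3^(n+1)/(n+1):
  ∫_0^3 u(x)^2 dx = ∫_0^3 (x^8 - 4*x^6 + 4*x^5 - 2*x^4 - 8*x^3 + 16*x^2 - 12*x + 9) dx. Term by term:
    ∫_0^3 x^8 dx = 2187;  ∫_0^3 -4*x^6 dx = -8748/7;  ∫_0^3 4*x^5 dx = 486;
    ∫_0^3 -2*x^4 dx = -486/5;  ∫_0^3 -8*x^3 dx = -162;  ∫_0^3 16*x^2 dx = 144;
    ∫_0^3 -12*x dx = -54;  ∫_0^3 9 dx = 27.
  Sum: 2187 − 8748/7 + 486 − 486/5 − 162 + 144 − 54 + 27 = 44838/35.
  ∫_0^3 u'(x)^2 dx = ∫_0^3 (16*x^6 - 32*x^4 + 16*x^3 + 16*x^2 - 16*x + 4) dx. Term by term:
    ∫_0^3 16*x^6 dx = 34992/7;  ∫_0^3 -32*x^4 dx = -7776/5;  ∫_0^3 16*x^3 dx = 324;
    ∫_0^3 16*x^2 dx = 144;  ∫_0^3 -16*x dx = -72;  ∫_0^3 4 dx = 12.
  Sum: 34992/7 − 7776/5 + 324 + 144 − 72 + 12 = 134808/35.
Adding: ||u||_{H^1}^2 = 44838/35 + 134808/35 = 179646/35.


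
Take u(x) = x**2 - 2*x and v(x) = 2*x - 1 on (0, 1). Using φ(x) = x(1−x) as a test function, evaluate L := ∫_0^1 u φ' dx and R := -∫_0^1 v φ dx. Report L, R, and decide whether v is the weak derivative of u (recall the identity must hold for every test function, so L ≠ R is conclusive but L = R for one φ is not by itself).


LHS = 1/6, RHS = 0. No, v is not the weak derivative of u.

u(x) = x**2 - 2*x, classical derivative u'(x) = 2*x - 2.
φ(x) = x(1−x), so φ'(x) = 1 - 2*x.
Note φ(0) = φ(1) = 0, so the boundary term u·φ vanishes.
LHS = ∫_0^1 u(x) φ'(x) dx = ∫_0^1 (-2*x^3 + 5*x^2 - 2*x) dx. Term by term:
  ∫_0^1 -2*x^3 dx = -1/2;  ∫_0^1 5*x^2 dx = 5/3;  ∫_0^1 -2*x dx = -1.
Sum: -1/2 + 5/3 − 1 = 1/6.
So LHS = 1/6.
∫_0^1 v(x) φ(x) dx = ∫_0^1 (-2*x^3 + 3*x^2 - x) dx. Term by term:
  ∫_0^1 -2*x^3 dx = -1/2;  ∫_0^1 3*x^2 dx = 1;  ∫_0^1 -x dx = -1/2.
Sum: -1/2 + 1 − 1/2 = 0.
So RHS = -∫_0^1 v(x) φ(x) dx = 0.
LHS − RHS = 1/6 ≠ 0, so the identity fails.
(For a valid weak derivative the identity must hold for EVERY test function, in particular this one. The failure shows v is NOT the weak derivative of u.)
Correct weak derivative would be u'(x) = 2*x - 2.


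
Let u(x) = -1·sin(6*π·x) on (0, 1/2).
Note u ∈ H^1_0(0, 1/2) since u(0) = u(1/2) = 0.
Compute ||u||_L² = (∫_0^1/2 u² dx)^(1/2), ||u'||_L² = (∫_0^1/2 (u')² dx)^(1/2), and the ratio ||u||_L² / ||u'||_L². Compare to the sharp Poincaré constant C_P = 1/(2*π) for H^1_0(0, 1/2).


||u||_L² / ||u'||_L² = 1/(6*π) < C_P = 1/(2*π).

u(x) = -1·sin(6*π·x), so u'(x) = -6*π*cos(6*π*x).
Writing u(x) = A·sin(kπx/L) with A = -1 and k = 3, use ∫_0^L sin²(kπx/L) dx = L/2 and ∫_0^L cos²(kπx/L) dx = L/2.
u² = 1·sin²(6*π·x) and (u')² = 36*π^2·cos²(6*π·x), and each of sin², cos² integrates to L/2 = 1/4 over (0, 1/2).
∫_0^1/2 u² dx = 1/4, so ||u||_L² = 1/2.
∫_0^1/2 (u')² dx = 9*π^2, so ||u'||_L² = 3*π.
Ratio ||u||_L² / ||u'||_L² = 1/(6*π).
Sharp Poincaré constant on H^1_0(0, 1/2) is C_P = L/π = 1/(2*π), achieved by sin(2*π·x).
This is the k = 3 harmonic; the ratio L/(kπ) is strictly less than C_P = L/π, consistent with the sharp inequality ||u||_L² ≤ C_P ||u'||_L².


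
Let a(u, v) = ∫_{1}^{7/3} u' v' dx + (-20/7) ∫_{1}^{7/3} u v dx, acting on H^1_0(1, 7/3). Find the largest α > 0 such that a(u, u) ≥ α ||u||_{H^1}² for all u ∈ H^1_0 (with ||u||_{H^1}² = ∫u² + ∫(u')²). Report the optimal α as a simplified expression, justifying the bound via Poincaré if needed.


α = (-320 + 63*π^2)/(7*(16 + 9*π^2))

Coercivity of a(·,·) on H^1_0(1, 7/3) means a(u, u) ≥ α ||u||_{H^1}² for every u ∈ H^1_0.
The interval has length L = 4/3, and Poincaré/coercivity depend only on L. Here a(u, u) = ∫(u')² + (-20/7)·∫u².
Here c = -20/7 < 0 with |c| < (π/L)² = 9*π^2/16, so coercivity still holds. The condition a(u,u) ≥ α||u||_{H^1}² reads (1−α)∫(u')² ≥ (α−c)∫u². Any admissible α is ≤ 1 (rapidly oscillating u have ∫u²/∫(u')² → 0), and α = 1 would force 0 ≥ (1−c)∫u², impossible since c < 1; so 1−α > 0. By the sharp Poincaré inequality on H^1_0 of an interval of length L, ∫(u')² ≥ (π/L)²∫u² with equality for the first sine mode sin(π(x−x₀)/L) (x₀ the left endpoint), so the inequality holds for all u iff (1−α)(π/L)² ≥ α − c, i.e. α ≤ ((π/L)² + c)/((π/L)² + 1) = (1 + c(L/π)²)/(1 + (L/π)²). (Direct route, valid since c ≤ 0: Poincaré gives c∫u² ≥ c(L/π)²∫(u')², so a(u,u) ≥ (1 + c(L/π)²)∫(u')², while ||u||_{H^1}² ≤ (1 + (L/π)²)∫(u')²; dividing yields the same α.) With (π/L)² = 9*π^2/16 and c = -20/7, the largest admissible constant is α = ((π/L)² + c)/((π/L)² + 1).
Simplifying, α = (-320 + 63*π^2)/(7*(16 + 9*π^2)).


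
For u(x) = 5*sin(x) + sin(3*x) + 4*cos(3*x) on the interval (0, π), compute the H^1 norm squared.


||u||_{H^1(0,π)}^2 = 110*π

u'(x) = -12*sin(3*x) + 5*cos(x) + 3*cos(3*x).
Expand u² and (u')² and integrate term by term on (0, π), using: for integers n ≥ 1, ∫_0^π sin²(nx) dx = ∫_0^π cos²(nx) dx = π/2; for n ≠ n', ∫_0^π sin(nx)sin(n'x) dx = ∫_0^π cos(nx)cos(n'x) dx = 0; and by product-to-sum, ∫_0^π sin(nx)cos(n'x) dx = ½∫_0^π [sin((n+n')x) + sin((n−n')x)] dx, which is 0 when n+n' is even and 2n/(n²−n'²) when n+n' is odd (it need not vanish on (0, π)).
  u² squared terms: (4)²·∫cos(3x)² dx = 16·π/2 = 8*π;  (5)²·∫sin(x)² dx = 25·π/2 = 25*π/2;  (1)²·∫sin(3x)² dx = 1·π/2 = π/2.
  u² cross terms: 2·(4)·(5)·∫cos(3x)·sin(x) dx = 40·(0) = 0;  2·(4)·(1)·∫cos(3x)·sin(3x) dx = 8·(0) = 0;  2·(5)·(1)·∫sin(x)·sin(3x) dx = 10·(0) = 0.
  So ∫_0^π u² dx = 8*π + 25*π/2 + π/2 + 0 + 0 + 0 = 21*π.
  (u')² squared terms: (-12)²·∫sin(3x)² dx = 144·π/2 = 72*π;  (3)²·∫cos(3x)² dx = 9·π/2 = 9*π/2;  (5)²·∫cos(x)² dx = 25·π/2 = 25*π/2.
  (u')² cross terms: 2·(-12)·(3)·∫sin(3x)·cos(3x) dx = -72·(0) = 0;  2·(-12)·(5)·∫sin(3x)·cos(x) dx = -120·(0) = 0;  2·(3)·(5)·∫cos(3x)·cos(x) dx = 30·(0) = 0.
  So ∫_0^π (u')² dx = 72*π + 9*π/2 + 25*π/2 + 0 + 0 + 0 = 89*π.
||u||_{H^1}^2 = (21*π) + (89*π) = 110*π.


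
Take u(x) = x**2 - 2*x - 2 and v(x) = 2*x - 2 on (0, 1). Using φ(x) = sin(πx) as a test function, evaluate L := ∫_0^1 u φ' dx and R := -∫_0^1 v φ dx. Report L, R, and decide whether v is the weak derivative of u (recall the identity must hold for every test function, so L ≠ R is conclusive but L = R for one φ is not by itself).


LHS = 2/π, RHS = 2/π. Yes, v = u' weakly.

u(x) = x**2 - 2*x - 2, classical derivative u'(x) = 2*x - 2.
φ(x) = sin(πx), so φ'(x) = π*cos(π*x).
Note φ(0) = φ(1) = 0, so the boundary term u·φ vanishes.
LHS = ∫_0^1 u(x) φ'(x) dx = ∫_0^1 (π*x^2*cos(π*x) - 2*π*x*cos(π*x) - 2*π*cos(π*x)) dx. Term by term:
  ∫_0^1 -2*π*cos(π*x) dx = 0;  ∫_0^1 π*x^2*cos(π*x) dx = -2/π;  ∫_0^1 -2*π*x*cos(π*x) dx = 4/π.
Sum: 0 − 2/π + 4/π = 2/π.
So LHS = 2/π.
∫_0^1 v(x) φ(x) dx = ∫_0^1 (2*x*sin(π*x) - 2*sin(π*x)) dx. Term by term:
  ∫_0^1 -2*sin(π*x) dx = -4/π;  ∫_0^1 2*x*sin(π*x) dx = 2/π.
Sum: -4/π + 2/π = -2/π.
So RHS = -∫_0^1 v(x) φ(x) dx = 2/π.
LHS = RHS, so the identity holds for this test φ.
Moreover u is smooth here and v(x) = u'(x) = 2*x - 2 pointwise, so the identity holds for every test function. Hence v is the weak derivative of u.


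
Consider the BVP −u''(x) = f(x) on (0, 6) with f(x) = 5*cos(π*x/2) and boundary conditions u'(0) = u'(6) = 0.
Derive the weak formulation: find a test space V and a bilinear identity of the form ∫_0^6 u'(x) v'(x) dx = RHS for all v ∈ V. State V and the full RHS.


V = H^1(0, 6) (no boundary constraint on v; u is determined up to an additive constant); weak form: ∫_0^6 u'v' dx = ∫_0^6 (5*cos(π*x/2)) v dx for all v ∈ V.

Multiply both sides by a test function v and integrate from 0 to 6:
  ∫_0^6 −u''(x) v(x) dx = ∫_0^6 f(x) v(x) dx.
Integrate the LHS by parts once:
  ∫_0^6 −u'' v dx = −[u'(x) v(x)]_0^6 + ∫_0^6 u'(x) v'(x) dx.
Thus ∫_0^6 u'(x) v'(x) dx = ∫_0^6 f(x) v(x) dx + [u'(x) v(x)]_0^6.
Choose V so that boundary terms are either known or forced to vanish.
u has homogeneous Neumann: u'(0) = u'(6) = 0. So [u' v]_0^6 = 0·v(6) − 0·v(0) = 0 for any v; take V = H^1(0, 6).
Weak formulation: find u (satisfying any essential BC) such that ∫_0^6 u'(x) v'(x) dx = ∫_0^6 f v dx for all v ∈ V (homogeneous Neumann, so boundary terms vanish).
Substituting f(x) = 5*cos(π*x/2), the right-hand side is ∫_0^6 (5*cos(π*x/2)) v dx.
Compatibility check (pure Neumann): taking v ≡ 1 ∈ V gives 0 = ∫_0^6 f dx + (0) − (0), i.e. ∫_0^6 f dx must equal u'(0) − u'(6) = 0. Indeed ∫_0^6 (5*cos(π*x/2)) dx = 0, so the data are compatible. The solution is then unique only up to an additive constant (fix it e.g. by requiring ∫_0^6 u dx = 0).


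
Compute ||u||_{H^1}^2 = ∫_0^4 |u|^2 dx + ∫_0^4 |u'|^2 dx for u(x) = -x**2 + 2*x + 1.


||u||_{H^1}^2 = 324/5

The H^1 norm (squared) on an interval (0, L) is
  ||u||_{H^1}^2 = ∫_0^L u(x)^2 dx + ∫_0^L u'(x)^2 dx.
Compute u'(x) = 2 - 2*x.
Then u(x)^2 = x**4 - 4*x**3 + 2*x**2 + 4*x + 1 and u'(x)^2 = 4*x**2 - 8*x + 4.
Integrate each monomial from 0 to 4 using ∫_0^4 c·x^n dx = c·4^(n+1)/(n+1):
  ∫_0^4 u(x)^2 dx = ∫_0^4 (x^4 - 4*x^3 + 2*x^2 + 4*x + 1) dx. Term by term:
    ∫_0^4 x^4 dx = 1024/5;  ∫_0^4 -4*x^3 dx = -256;  ∫_0^4 2*x^2 dx = 128/3;
    ∫_0^4 4*x dx = 32;  ∫_0^4 1 dx = 4.
  Sum: 1024/5 − 256 + 128/3 + 32 + 4 = 412/15.
  ∫_0^4 u'(x)^2 dx = ∫_0^4 (4*x^2 - 8*x + 4) dx. Term by term:
    ∫_0^4 4*x^2 dx = 256/3;  ∫_0^4 -8*x dx = -64;  ∫_0^4 4 dx = 16.
  Sum: 256/3 − 64 + 16 = 112/3.
Adding: ||u||_{H^1}^2 = 412/15 + 112/3 = 324/5.


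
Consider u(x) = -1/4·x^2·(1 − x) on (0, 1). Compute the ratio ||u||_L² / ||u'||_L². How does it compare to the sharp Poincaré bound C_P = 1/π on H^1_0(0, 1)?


||u||_L² / ||u'||_L² = sqrt(14)/14 < C_P = 1/π.

u(x) = -1/4·x^2·(1 − x), so u'(x) = x*(3*x - 2)/4.
u(x) = -1/4·x^2·(1 − x) vanishes at x = 0 and x = 1, so u ∈ H^1_0(0, 1). Differentiate via the product rule and integrate the resulting polynomials term by term.
  ∫_0^1 u² dx = ∫_0^1 (x^6/16 - x^5/8 + x^4/16) dx. Term by term:
    ∫_0^1 x^6/16 dx = 1/112;  ∫_0^1 -x^5/8 dx = -1/48;  ∫_0^1 x^4/16 dx = 1/80.
  Sum: 1/112 − 1/48 + 1/80 = 1/1680.
  ∫_0^1 (u')² dx = ∫_0^1 (9*x^4/16 - 3*x^3/4 + x^2/4) dx. Term by term:
    ∫_0^1 9*x^4/16 dx = 9/80;  ∫_0^1 -3*x^3/4 dx = -3/16;  ∫_0^1 x^2/4 dx = 1/12.
  Sum: 9/80 − 3/16 + 1/12 = 1/120.
∫_0^1 u² dx = 1/1680, so ||u||_L² = sqrt(105)/420.
∫_0^1 (u')² dx = 1/120, so ||u'||_L² = sqrt(30)/60.
Ratio ||u||_L² / ||u'||_L² = sqrt(14)/14.
Sharp Poincaré constant on H^1_0(0, 1) is C_P = L/π = 1/π, achieved by sin(π·x).
A polynomial bump cannot attain the sharp Poincaré constant (only the first sine eigenfunction does), so the ratio is strictly less than C_P, consistent with ||u||_L² ≤ C_P ||u'||_L².


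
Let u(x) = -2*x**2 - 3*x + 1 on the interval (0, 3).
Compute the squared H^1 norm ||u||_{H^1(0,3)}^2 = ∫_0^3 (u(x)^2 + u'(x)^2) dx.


||u||_{H^1}^2 = 3687/5

The H^1 norm (squared) on an interval (0, L) is
  ||u||_{H^1}^2 = ∫_0^L u(x)^2 dx + ∫_0^L u'(x)^2 dx.
Compute u'(x) = -4*x - 3.
Then u(x)^2 = 4*x**4 + 12*x**3 + 5*x**2 - 6*x + 1 and u'(x)^2 = 16*x**2 + 24*x + 9.
Integrate each monomial from 0 to 3 using ∫_0^3 c·x^n dx = c·3^(n+1)/(n+1):
  ∫_0^3 u(x)^2 dx = ∫_0^3 (4*x^4 + 12*x^3 + 5*x^2 - 6*x + 1) dx. Term by term:
    ∫_0^3 4*x^4 dx = 972/5;  ∫_0^3 12*x^3 dx = 243;  ∫_0^3 5*x^2 dx = 45;
    ∫_0^3 -6*x dx = -27;  ∫_0^3 1 dx = 3.
  Sum: 972/5 + 243 + 45 − 27 + 3 = 2292/5.
  ∫_0^3 u'(x)^2 dx = ∫_0^3 (16*x^2 + 24*x + 9) dx. Term by term:
    ∫_0^3 16*x^2 dx = 144;  ∫_0^3 24*x dx = 108;  ∫_0^3 9 dx = 27.
  Sum: 144 + 108 + 27 = 279.
Adding: ||u||_{H^1}^2 = 2292/5 + 279 = 3687/5.


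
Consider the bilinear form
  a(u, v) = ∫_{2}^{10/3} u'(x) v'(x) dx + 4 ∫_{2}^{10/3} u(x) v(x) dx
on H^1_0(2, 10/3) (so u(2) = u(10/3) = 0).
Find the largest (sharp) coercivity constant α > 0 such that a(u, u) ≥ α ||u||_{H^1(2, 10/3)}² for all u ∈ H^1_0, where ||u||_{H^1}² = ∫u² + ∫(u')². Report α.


α = 1

Coercivity of a(·,·) on H^1_0(2, 10/3) means a(u, u) ≥ α ||u||_{H^1}² for every u ∈ H^1_0.
The interval has length L = 4/3, and Poincaré/coercivity depend only on L. Here a(u, u) = ∫(u')² + (4)·∫u².
Here c = 4 ≥ 1, so a(u,u) = ∫(u')² + c∫u² ≥ ∫(u')² + ∫u² = ||u||_{H^1}², i.e. α = 1 works. No larger α is possible: a(u,u) ≥ α||u||_{H^1}² means (1−α)∫(u')² ≥ (α−c)∫u², and for the modes u_n = sin(nπ(x−x₀)/L) (x₀ the left endpoint) one has ∫u_n²/∫(u_n')² = (L/(nπ))² → 0, so a(u_n,u_n)/||u_n||_{H^1}² → 1. Hence the optimal constant is α = 1.
Therefore α = 1.


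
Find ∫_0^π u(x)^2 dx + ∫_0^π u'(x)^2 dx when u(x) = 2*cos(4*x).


||u||_{H^1(0,π)}^2 = 34*π

u'(x) = -8*sin(4*x).
Expand u² and (u')² and integrate term by term on (0, π), using: for integers n ≥ 1, ∫_0^π sin²(nx) dx = ∫_0^π cos²(nx) dx = π/2; for n ≠ n', ∫_0^π sin(nx)sin(n'x) dx = ∫_0^π cos(nx)cos(n'x) dx = 0; and by product-to-sum, ∫_0^π sin(nx)cos(n'x) dx = ½∫_0^π [sin((n+n')x) + sin((n−n')x)] dx, which is 0 when n+n' is even and 2n/(n²−n'²) when n+n' is odd (it need not vanish on (0, π)).
  u² squared terms: (2)²·∫cos(4x)² dx = 4·π/2 = 2*π.
  So ∫_0^π u² dx = 2*π.
  (u')² squared terms: (-8)²·∫sin(4x)² dx = 64·π/2 = 32*π.
  So ∫_0^π (u')² dx = 32*π.
||u||_{H^1}^2 = (2*π) + (32*π) = 34*π.


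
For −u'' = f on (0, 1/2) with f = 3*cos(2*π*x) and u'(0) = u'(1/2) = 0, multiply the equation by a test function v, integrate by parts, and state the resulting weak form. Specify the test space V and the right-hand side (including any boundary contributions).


V = H^1(0, 1/2) (no boundary constraint on v; u is determined up to an additive constant); weak form: ∫_0^1/2 u'v' dx = ∫_0^1/2 (3*cos(2*π*x)) v dx for all v ∈ V.

Multiply both sides by a test function v and integrate from 0 to 1/2:
  ∫_0^1/2 −u''(x) v(x) dx = ∫_0^1/2 f(x) v(x) dx.
Integrate the LHS by parts once:
  ∫_0^1/2 −u'' v dx = −[u'(x) v(x)]_0^1/2 + ∫_0^1/2 u'(x) v'(x) dx.
Thus ∫_0^1/2 u'(x) v'(x) dx = ∫_0^1/2 f(x) v(x) dx + [u'(x) v(x)]_0^1/2.
Choose V so that boundary terms are either known or forced to vanish.
u has homogeneous Neumann: u'(0) = u'(1/2) = 0. So [u' v]_0^1/2 = 0·v(1/2) − 0·v(0) = 0 for any v; take V = H^1(0, 1/2).
Weak formulation: find u (satisfying any essential BC) such that ∫_0^1/2 u'(x) v'(x) dx = ∫_0^1/2 f v dx for all v ∈ V (homogeneous Neumann, so boundary terms vanish).
Substituting f(x) = 3*cos(2*π*x), the right-hand side is ∫_0^1/2 (3*cos(2*π*x)) v dx.
Compatibility check (pure Neumann): taking v ≡ 1 ∈ V gives 0 = ∫_0^1/2 f dx + (0) − (0), i.e. ∫_0^1/2 f dx must equal u'(0) − u'(1/2) = 0. Indeed ∫_0^1/2 (3*cos(2*π*x)) dx = 0, so the data are compatible. The solution is then unique only up to an additive constant (fix it e.g. by requiring ∫_0^1/2 u dx = 0).


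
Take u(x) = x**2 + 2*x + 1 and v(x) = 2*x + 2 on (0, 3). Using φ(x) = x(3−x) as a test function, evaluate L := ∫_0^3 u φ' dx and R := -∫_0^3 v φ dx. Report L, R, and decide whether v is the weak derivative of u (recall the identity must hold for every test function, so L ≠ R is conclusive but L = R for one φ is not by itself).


LHS = -45/2, RHS = -45/2. Yes, v = u' weakly.

u(x) = x**2 + 2*x + 1, classical derivative u'(x) = 2*x + 2.
φ(x) = x(3−x), so φ'(x) = 3 - 2*x.
Note φ(0) = φ(3) = 0, so the boundary term u·φ vanishes.
LHS = ∫_0^3 u(x) φ'(x) dx = ∫_0^3 (-2*x^3 - x^2 + 4*x + 3) dx. Term by term:
  ∫_0^3 -2*x^3 dx = -81/2;  ∫_0^3 -x^2 dx = -9;  ∫_0^3 4*x dx = 18;
  ∫_0^3 3 dx = 9.
Sum: -81/2 − 9 + 18 + 9 = -45/2.
So LHS = -45/2.
∫_0^3 v(x) φ(x) dx = ∫_0^3 (-2*x^3 + 4*x^2 + 6*x) dx. Term by term:
  ∫_0^3 -2*x^3 dx = -81/2;  ∫_0^3 4*x^2 dx = 36;  ∫_0^3 6*x dx = 27.
Sum: -81/2 + 36 + 27 = 45/2.
So RHS = -∫_0^3 v(x) φ(x) dx = -45/2.
LHS = RHS, so the identity holds for this test φ.
Moreover u is smooth here and v(x) = u'(x) = 2*x + 2 pointwise, so the identity holds for every test function. Hence v is the weak derivative of u.


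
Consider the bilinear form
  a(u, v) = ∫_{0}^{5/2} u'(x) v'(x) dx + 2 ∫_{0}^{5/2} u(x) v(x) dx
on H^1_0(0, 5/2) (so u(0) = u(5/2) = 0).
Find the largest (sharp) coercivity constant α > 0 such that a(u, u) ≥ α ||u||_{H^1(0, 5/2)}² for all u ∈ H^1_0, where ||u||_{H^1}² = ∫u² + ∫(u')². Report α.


α = 1

Coercivity of a(·,·) on H^1_0(0, 5/2) means a(u, u) ≥ α ||u||_{H^1}² for every u ∈ H^1_0.
The interval has length L = 5/2, and Poincaré/coercivity depend only on L. Here a(u, u) = ∫(u')² + (2)·∫u².
Here c = 2 ≥ 1, so a(u,u) = ∫(u')² + c∫u² ≥ ∫(u')² + ∫u² = ||u||_{H^1}², i.e. α = 1 works. No larger α is possible: a(u,u) ≥ α||u||_{H^1}² means (1−α)∫(u')² ≥ (α−c)∫u², and for the modes u_n = sin(nπ(x−x₀)/L) (x₀ the left endpoint) one has ∫u_n²/∫(u_n')² = (L/(nπ))² → 0, so a(u_n,u_n)/||u_n||_{H^1}² → 1. Hence the optimal constant is α = 1.
Therefore α = 1.


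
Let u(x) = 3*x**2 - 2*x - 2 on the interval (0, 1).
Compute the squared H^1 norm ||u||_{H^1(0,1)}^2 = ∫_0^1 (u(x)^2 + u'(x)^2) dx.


||u||_{H^1}^2 = 122/15

The H^1 norm (squared) on an interval (0, L) is
  ||u||_{H^1}^2 = ∫_0^L u(x)^2 dx + ∫_0^L u'(x)^2 dx.
Compute u'(x) = 6*x - 2.
Then u(x)^2 = 9*x**4 - 12*x**3 - 8*x**2 + 8*x + 4 and u'(x)^2 = 36*x**2 - 24*x + 4.
Integrate each monomial from 0 to 1 using ∫_0^1 c·x^n dx = c·1^(n+1)/(n+1):
  ∫_0^1 u(x)^2 dx = ∫_0^1 (9*x^4 - 12*x^3 - 8*x^2 + 8*x + 4) dx. Term by term:
    ∫_0^1 9*x^4 dx = 9/5;  ∫_0^1 -12*x^3 dx = -3;  ∫_0^1 -8*x^2 dx = -8/3;
    ∫_0^1 8*x dx = 4;  ∫_0^1 4 dx = 4.
  Sum: 9/5 − 3 − 8/3 + 4 + 4 = 62/15.
  ∫_0^1 u'(x)^2 dx = ∫_0^1 (36*x^2 - 24*x + 4) dx. Term by term:
    ∫_0^1 36*x^2 dx = 12;  ∫_0^1 -24*x dx = -12;  ∫_0^1 4 dx = 4.
  Sum: 12 − 12 + 4 = 4.
Adding: ||u||_{H^1}^2 = 62/15 + 4 = 122/15.


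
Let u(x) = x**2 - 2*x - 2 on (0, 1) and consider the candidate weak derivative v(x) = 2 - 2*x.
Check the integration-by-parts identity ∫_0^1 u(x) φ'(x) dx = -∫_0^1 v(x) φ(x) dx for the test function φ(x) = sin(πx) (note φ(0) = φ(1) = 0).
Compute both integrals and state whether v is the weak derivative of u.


LHS = 2/π, RHS = -2/π. No, v is not the weak derivative of u.

u(x) = x**2 - 2*x - 2, classical derivative u'(x) = 2*x - 2.
φ(x) = sin(πx), so φ'(x) = π*cos(π*x).
Note φ(0) = φ(1) = 0, so the boundary term u·φ vanishes.
LHS = ∫_0^1 u(x) φ'(x) dx = ∫_0^1 (π*x^2*cos(π*x) - 2*π*x*cos(π*x) - 2*π*cos(π*x)) dx. Term by term:
  ∫_0^1 -2*π*cos(π*x) dx = 0;  ∫_0^1 π*x^2*cos(π*x) dx = -2/π;  ∫_0^1 -2*π*x*cos(π*x) dx = 4/π.
Sum: 0 − 2/π + 4/π = 2/π.
So LHS = 2/π.
∫_0^1 v(x) φ(x) dx = ∫_0^1 (-2*x*sin(π*x) + 2*sin(π*x)) dx. Term by term:
  ∫_0^1 2*sin(π*x) dx = 4/π;  ∫_0^1 -2*x*sin(π*x) dx = -2/π.
Sum: 4/π − 2/π = 2/π.
So RHS = -∫_0^1 v(x) φ(x) dx = -2/π.
LHS − RHS = 4/π ≠ 0, so the identity fails.
(For a valid weak derivative the identity must hold for EVERY test function, in particular this one. The failure shows v is NOT the weak derivative of u.)
Correct weak derivative would be u'(x) = 2*x - 2.


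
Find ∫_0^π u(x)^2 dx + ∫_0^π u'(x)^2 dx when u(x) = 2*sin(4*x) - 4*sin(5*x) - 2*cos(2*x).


||u||_{H^1(0,π)}^2 = 800/21 + 252*π

u'(x) = 4*sin(2*x) + 8*cos(4*x) - 20*cos(5*x).
Expand u² and (u')² and integrate term by term on (0, π), using: for integers n ≥ 1, ∫_0^π sin²(nx) dx = ∫_0^π cos²(nx) dx = π/2; for n ≠ n', ∫_0^π sin(nx)sin(n'x) dx = ∫_0^π cos(nx)cos(n'x) dx = 0; and by product-to-sum, ∫_0^π sin(nx)cos(n'x) dx = ½∫_0^π [sin((n+n')x) + sin((n−n')x)] dx, which is 0 when n+n' is even and 2n/(n²−n'²) when n+n' is odd (it need not vanish on (0, π)).
  u² squared terms: (-4)²·∫sin(5x)² dx = 16·π/2 = 8*π;  (-2)²·∫cos(2x)² dx = 4·π/2 = 2*π;  (2)²·∫sin(4x)² dx = 4·π/2 = 2*π.
  u² cross terms: 2·(-4)·(-2)·∫sin(5x)·cos(2x) dx = 16·(10/21) = 160/21;  2·(-4)·(2)·∫sin(5x)·sin(4x) dx = -16·(0) = 0;  2·(-2)·(2)·∫cos(2x)·sin(4x) dx = -8·(0) = 0.
  So ∫_0^π u² dx = 8*π + 2*π + 2*π + 160/21 + 0 + 0 = 160/21 + 12*π.
  (u')² squared terms: (-20)²·∫cos(5x)² dx = 400·π/2 = 200*π;  (4)²·∫sin(2x)² dx = 16·π/2 = 8*π;  (8)²·∫cos(4x)² dx = 64·π/2 = 32*π.
  (u')² cross terms: 2·(-20)·(4)·∫cos(5x)·sin(2x) dx = -160·(-4/21) = 640/21;  2·(-20)·(8)·∫cos(5x)·cos(4x) dx = -320·(0) = 0;  2·(4)·(8)·∫sin(2x)·cos(4x) dx = 64·(0) = 0.
  So ∫_0^π (u')² dx = 200*π + 8*π + 32*π + 640/21 + 0 + 0 = 640/21 + 240*π.
||u||_{H^1}^2 = (160/21 + 12*π) + (640/21 + 240*π) = 800/21 + 252*π.


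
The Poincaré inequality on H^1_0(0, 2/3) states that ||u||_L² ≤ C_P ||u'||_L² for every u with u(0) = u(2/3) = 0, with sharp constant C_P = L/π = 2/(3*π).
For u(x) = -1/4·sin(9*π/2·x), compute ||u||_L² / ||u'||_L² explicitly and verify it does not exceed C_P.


||u||_L² / ||u'||_L² = 2/(9*π) < C_P = 2/(3*π).

u(x) = -1/4·sin(9*π/2·x), so u'(x) = -9*π*cos(9*π*x/2)/8.
Writing u(x) = A·sin(kπx/L) with A = -1/4 and k = 3, use ∫_0^L sin²(kπx/L) dx = L/2 and ∫_0^L cos²(kπx/L) dx = L/2.
u² = 1/16·sin²(9*π/2·x) and (u')² = 81*π^2/64·cos²(9*π/2·x), and each of sin², cos² integrates to L/2 = 1/3 over (0, 2/3).
∫_0^2/3 u² dx = 1/48, so ||u||_L² = sqrt(3)/12.
∫_0^2/3 (u')² dx = 27*π^2/64, so ||u'||_L² = 3*sqrt(3)*π/8.
Ratio ||u||_L² / ||u'||_L² = 2/(9*π).
Sharp Poincaré constant on H^1_0(0, 2/3) is C_P = L/π = 2/(3*π), achieved by sin(3*π/2·x).
This is the k = 3 harmonic; the ratio L/(kπ) is strictly less than C_P = L/π, consistent with the sharp inequality ||u||_L² ≤ C_P ||u'||_L².


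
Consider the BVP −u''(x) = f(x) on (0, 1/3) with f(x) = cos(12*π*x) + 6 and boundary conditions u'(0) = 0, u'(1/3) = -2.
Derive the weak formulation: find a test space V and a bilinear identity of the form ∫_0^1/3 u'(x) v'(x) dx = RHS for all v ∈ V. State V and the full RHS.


V = H^1(0, 1/3) (v unrestricted at boundary; u is determined up to an additive constant); weak form: ∫_0^1/3 u'v' dx = ∫_0^1/3 (cos(12*π*x) + 6) v dx − 2·v(1/3) for all v ∈ V.

Multiply both sides by a test function v and integrate from 0 to 1/3:
  ∫_0^1/3 −u''(x) v(x) dx = ∫_0^1/3 f(x) v(x) dx.
Integrate the LHS by parts once:
  ∫_0^1/3 −u'' v dx = −[u'(x) v(x)]_0^1/3 + ∫_0^1/3 u'(x) v'(x) dx.
Thus ∫_0^1/3 u'(x) v'(x) dx = ∫_0^1/3 f(x) v(x) dx + [u'(x) v(x)]_0^1/3.
Choose V so that boundary terms are either known or forced to vanish.
u has inhomogeneous Neumann u'(0) = 0, u'(1/3) = -2. [u' v]_0^1/3 = (-2)·v(1/3) − (0)·v(0) = − 2·v(1/3). Take V = H^1(0, 1/3); boundary term becomes part of RHS.
Weak formulation: find u (satisfying any essential BC) such that ∫_0^1/3 u'(x) v'(x) dx = ∫_0^1/3 f v dx − 2·v(1/3) for all v ∈ V (Neumann data are natural BCs: they enter the RHS as boundary terms).
Substituting f(x) = cos(12*π*x) + 6, the right-hand side is ∫_0^1/3 (cos(12*π*x) + 6) v dx − 2·v(1/3).
Compatibility check (pure Neumann): taking v ≡ 1 ∈ V gives 0 = ∫_0^1/3 f dx + (-2) − (0), i.e. ∫_0^1/3 f dx must equal u'(0) − u'(1/3) = 2. Indeed ∫_0^1/3 (cos(12*π*x) + 6) dx = 2, so the data are compatible. The solution is then unique only up to an additive constant (fix it e.g. by requiring ∫_0^1/3 u dx = 0).


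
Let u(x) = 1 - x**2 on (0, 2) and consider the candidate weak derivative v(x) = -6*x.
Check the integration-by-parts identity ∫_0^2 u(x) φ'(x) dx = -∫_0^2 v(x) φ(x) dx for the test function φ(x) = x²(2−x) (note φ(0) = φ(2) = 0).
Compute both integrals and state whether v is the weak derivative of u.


LHS = 16/5, RHS = 48/5. No, v is not the weak derivative of u.

u(x) = 1 - x**2, classical derivative u'(x) = -2*x.
φ(x) = x²(2−x), so φ'(x) = x*(4 - 3*x).
Note φ(0) = φ(2) = 0, so the boundary term u·φ vanishes.
LHS = ∫_0^2 u(x) φ'(x) dx = ∫_0^2 (3*x^4 - 4*x^3 - 3*x^2 + 4*x) dx. Term by term:
  ∫_0^2 3*x^4 dx = 96/5;  ∫_0^2 -4*x^3 dx = -16;  ∫_0^2 -3*x^2 dx = -8;
  ∫_0^2 4*x dx = 8.
Sum: 96/5 − 16 − 8 + 8 = 16/5.
So LHS = 16/5.
∫_0^2 v(x) φ(x) dx = ∫_0^2 (6*x^4 - 12*x^3) dx. Term by term:
  ∫_0^2 6*x^4 dx = 192/5;  ∫_0^2 -12*x^3 dx = -48.
Sum: 192/5 − 48 = -48/5.
So RHS = -∫_0^2 v(x) φ(x) dx = 48/5.
LHS − RHS = -32/5 ≠ 0, so the identity fails.
(For a valid weak derivative the identity must hold for EVERY test function, in particular this one. The failure shows v is NOT the weak derivative of u.)
Correct weak derivative would be u'(x) = -2*x.


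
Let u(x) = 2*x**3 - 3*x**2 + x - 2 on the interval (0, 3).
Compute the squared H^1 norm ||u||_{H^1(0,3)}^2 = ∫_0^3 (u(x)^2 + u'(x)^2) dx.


||u||_{H^1}^2 = 64653/70

The H^1 norm (squared) on an interval (0, L) is
  ||u||_{H^1}^2 = ∫_0^L u(x)^2 dx + ∫_0^L u'(x)^2 dx.
Compute u'(x) = 6*x**2 - 6*x + 1.
Then u(x)^2 = 4*x**6 - 12*x**5 + 13*x**4 - 14*x**3 + 13*x**2 - 4*x + 4 and u'(x)^2 = 36*x**4 - 72*x**3 + 48*x**2 - 12*x + 1.
Integrate each monomial from 0 to 3 using ∫_0^3 c·x^n dx = c·3^(n+1)/(n+1):
  ∫_0^3 u(x)^2 dx = ∫_0^3 (4*x^6 - 12*x^5 + 13*x^4 - 14*x^3 + 13*x^2 - 4*x + 4) dx. Term by term:
    ∫_0^3 4*x^6 dx = 8748/7;  ∫_0^3 -12*x^5 dx = -1458;  ∫_0^3 13*x^4 dx = 3159/5;
    ∫_0^3 -14*x^3 dx = -567/2;  ∫_0^3 13*x^2 dx = 117;  ∫_0^3 -4*x dx = -18;
    ∫_0^3 4 dx = 12.
  Sum: 8748/7 − 1458 + 3159/5 − 567/2 + 117 − 18 + 12 = 17571/70.
  ∫_0^3 u'(x)^2 dx = ∫_0^3 (36*x^4 - 72*x^3 + 48*x^2 - 12*x + 1) dx. Term by term:
    ∫_0^3 36*x^4 dx = 8748/5;  ∫_0^3 -72*x^3 dx = -1458;  ∫_0^3 48*x^2 dx = 432;
    ∫_0^3 -12*x dx = -54;  ∫_0^3 1 dx = 3.
  Sum: 8748/5 − 1458 + 432 − 54 + 3 = 3363/5.
Adding: ||u||_{H^1}^2 = 17571/70 + 3363/5 = 64653/70.


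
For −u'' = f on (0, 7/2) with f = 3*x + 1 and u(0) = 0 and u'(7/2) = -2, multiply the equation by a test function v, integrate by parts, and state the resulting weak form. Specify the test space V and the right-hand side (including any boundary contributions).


V = {v ∈ H^1(0, 7/2) : v(0) = 0} (test functions vanish at x = 0 where u is specified); weak form: ∫_0^7/2 u'v' dx = ∫_0^7/2 (3*x + 1) v dx − 2·v(7/2) for all v ∈ V.

Multiply both sides by a test function v and integrate from 0 to 7/2:
  ∫_0^7/2 −u''(x) v(x) dx = ∫_0^7/2 f(x) v(x) dx.
Integrate the LHS by parts once:
  ∫_0^7/2 −u'' v dx = −[u'(x) v(x)]_0^7/2 + ∫_0^7/2 u'(x) v'(x) dx.
Thus ∫_0^7/2 u'(x) v'(x) dx = ∫_0^7/2 f(x) v(x) dx + [u'(x) v(x)]_0^7/2.
Choose V so that boundary terms are either known or forced to vanish.
Mixed BC: u(0) = 0 (Dirichlet) and u'(7/2) = -2 (Neumann). Define V = {v ∈ H^1(0, 7/2) : v(0) = 0}. Then [u' v]_0^7/2 = u'(7/2)·v(7/2) − u'(0)·0 = − 2·v(7/2).
Weak formulation: find u (satisfying any essential BC) such that ∫_0^7/2 u'(x) v'(x) dx = ∫_0^7/2 f v dx − 2·v(7/2) for all v ∈ V (Dirichlet at 0 absorbed into V; Neumann datum at x = 7/2 contributes the boundary term).
Substituting f(x) = 3*x + 1, the right-hand side is ∫_0^7/2 (3*x + 1) v dx − 2·v(7/2).


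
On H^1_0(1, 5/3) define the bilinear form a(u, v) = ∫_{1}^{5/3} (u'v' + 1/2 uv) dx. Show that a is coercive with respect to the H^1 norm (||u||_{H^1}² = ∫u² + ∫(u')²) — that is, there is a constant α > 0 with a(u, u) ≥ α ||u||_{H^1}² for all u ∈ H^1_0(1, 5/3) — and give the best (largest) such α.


α = (2 + 9*π^2)/(4 + 9*π^2)

Coercivity of a(·,·) on H^1_0(1, 5/3) means a(u, u) ≥ α ||u||_{H^1}² for every u ∈ H^1_0.
The interval has length L = 2/3, and Poincaré/coercivity depend only on L. Here a(u, u) = ∫(u')² + (1/2)·∫u².
Here 0 < c = 1/2 < 1. The condition a(u,u) ≥ α||u||_{H^1}² reads (1−α)∫(u')² ≥ (α−c)∫u². Any admissible α is ≤ 1 (rapidly oscillating u have ∫u²/∫(u')² → 0), and α = 1 would force 0 ≥ (1−c)∫u², impossible since c < 1; so 1−α > 0. By the sharp Poincaré inequality on H^1_0 of an interval of length L, ∫(u')² ≥ (π/L)²∫u² with equality for the first sine mode sin(π(x−x₀)/L) (x₀ the left endpoint), so the inequality holds for all u iff (1−α)(π/L)² ≥ α − c, i.e. α ≤ ((π/L)² + c)/((π/L)² + 1) = (1 + c(L/π)²)/(1 + (L/π)²). With (π/L)² = 9*π^2/4 and c = 1/2, the largest admissible constant is α = ((π/L)² + c)/((π/L)² + 1).
Simplifying, α = (2 + 9*π^2)/(4 + 9*π^2).


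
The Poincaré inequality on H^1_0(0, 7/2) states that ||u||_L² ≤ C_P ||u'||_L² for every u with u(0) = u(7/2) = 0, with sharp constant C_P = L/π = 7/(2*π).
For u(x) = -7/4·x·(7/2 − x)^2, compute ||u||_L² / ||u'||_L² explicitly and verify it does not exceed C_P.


||u||_L² / ||u'||_L² = sqrt(14)/4 < C_P = 7/(2*π).

u(x) = -7/4·x·(7/2 − x)^2, so u'(x) = -21*x^2/4 + 49*x/2 - 343/16.
u(x) = -7/4·x·(7/2 − x)^2 vanishes at x = 0 and x = 7/2, so u ∈ H^1_0(0, 7/2). Differentiate via the product rule and integrate the resulting polynomials term by term.
  ∫_0^7/2 u² dx = ∫_0^7/2 (49*x^6/16 - 343*x^5/8 + 7203*x^4/32 - 16807*x^3/32 + 117649*x^2/256) dx. Term by term:
    ∫_0^7/2 49*x^6/16 dx = 5764801/2048;  ∫_0^7/2 -343*x^5/8 dx = -40353607/3072;  ∫_0^7/2 7203*x^4/32 dx = 121060821/5120;
    ∫_0^7/2 -16807*x^3/32 dx = -40353607/2048;  ∫_0^7/2 117649*x^2/256 dx = 40353607/6144.
  Sum: 5764801/2048 − 40353607/3072 + 121060821/5120 − 40353607/2048 + 40353607/6144 = 5764801/30720.
  ∫_0^7/2 (u')² dx = ∫_0^7/2 (441*x^4/16 - 1029*x^3/4 + 26411*x^2/32 - 16807*x/16 + 117649/256) dx. Term by term:
    ∫_0^7/2 441*x^4/16 dx = 7411887/2560;  ∫_0^7/2 -1029*x^3/4 dx = -2470629/256;  ∫_0^7/2 26411*x^2/32 dx = 9058973/768;
    ∫_0^7/2 -16807*x/16 dx = -823543/128;  ∫_0^7/2 117649/256 dx = 823543/512.
  Sum: 7411887/2560 − 2470629/256 + 9058973/768 − 823543/128 + 823543/512 = 823543/3840.
∫_0^7/2 u² dx = 5764801/30720, so ||u||_L² = 2401*sqrt(30)/960.
∫_0^7/2 (u')² dx = 823543/3840, so ||u'||_L² = 343*sqrt(105)/240.
Ratio ||u||_L² / ||u'||_L² = sqrt(14)/4.
Sharp Poincaré constant on H^1_0(0, 7/2) is C_P = L/π = 7/(2*π), achieved by sin(2*π/7·x).
A polynomial bump cannot attain the sharp Poincaré constant (only the first sine eigenfunction does), so the ratio is strictly less than C_P, consistent with ||u||_L² ≤ C_P ||u'||_L².


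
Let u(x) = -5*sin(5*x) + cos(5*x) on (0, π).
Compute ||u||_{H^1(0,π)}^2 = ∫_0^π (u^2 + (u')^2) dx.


||u||_{H^1(0,π)}^2 = 338*π

u'(x) = -5*sin(5*x) - 25*cos(5*x).
Expand u² and (u')² and integrate term by term on (0, π), using: for integers n ≥ 1, ∫_0^π sin²(nx) dx = ∫_0^π cos²(nx) dx = π/2; for n ≠ n', ∫_0^π sin(nx)sin(n'x) dx = ∫_0^π cos(nx)cos(n'x) dx = 0; and by product-to-sum, ∫_0^π sin(nx)cos(n'x) dx = ½∫_0^π [sin((n+n')x) + sin((n−n')x)] dx, which is 0 when n+n' is even and 2n/(n²−n'²) when n+n' is odd (it need not vanish on (0, π)).
  u² squared terms: (-5)²·∫sin(5x)² dx = 25·π/2 = 25*π/2;  (1)²·∫cos(5x)² dx = 1·π/2 = π/2.
  u² cross terms: 2·(-5)·(1)·∫sin(5x)·cos(5x) dx = -10·(0) = 0.
  So ∫_0^π u² dx = 25*π/2 + π/2 + 0 = 13*π.
  (u')² squared terms: (-25)²·∫cos(5x)² dx = 625·π/2 = 625*π/2;  (-5)²·∫sin(5x)² dx = 25·π/2 = 25*π/2.
  (u')² cross terms: 2·(-25)·(-5)·∫cos(5x)·sin(5x) dx = 250·(0) = 0.
  So ∫_0^π (u')² dx = 625*π/2 + 25*π/2 + 0 = 325*π.
||u||_{H^1}^2 = (13*π) + (325*π) = 338*π.
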